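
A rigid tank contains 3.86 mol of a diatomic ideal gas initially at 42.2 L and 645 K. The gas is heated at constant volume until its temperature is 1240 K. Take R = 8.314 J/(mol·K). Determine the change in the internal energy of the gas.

47700 J

P₁ = nRT₁/V₁ = 3.86×8.314×645/42.2 = 491 kPa.
Isochoric: V stays 42.2 L; P/T = const ⇒ T₂ = 1240 K, P₂ = 943 kPa.
For an ideal gas ΔU = nCvΔT with Cv = (5/2)R = 20.8 J/(mol·K).
ΔU = 3.86×20.8×(1240−645) = 47700 J.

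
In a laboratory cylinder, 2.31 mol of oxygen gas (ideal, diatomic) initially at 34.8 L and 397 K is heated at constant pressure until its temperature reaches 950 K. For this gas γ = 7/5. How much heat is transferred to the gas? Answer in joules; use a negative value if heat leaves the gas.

37200 J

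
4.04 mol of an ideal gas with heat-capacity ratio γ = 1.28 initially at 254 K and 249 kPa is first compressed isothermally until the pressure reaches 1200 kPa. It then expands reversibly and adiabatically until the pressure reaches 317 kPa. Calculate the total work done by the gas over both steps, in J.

-5720 J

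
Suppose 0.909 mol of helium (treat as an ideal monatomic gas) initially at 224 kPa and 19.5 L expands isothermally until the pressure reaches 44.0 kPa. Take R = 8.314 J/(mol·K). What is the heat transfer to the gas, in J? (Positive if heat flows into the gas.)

T₁ = P₁V₁/(nR) = 224×19.5/(0.909×8.314) = 578 K.
Isothermal: T stays 578 K; PV = const ⇒ V₂ = 99.3 L, P₂ = 44.0 kPa.
ΔU = 0 (ideal gas, T constant).
W = nRT ln(V₂/V₁) = 0.909×8.314×578×ln(5.09) = 7110 J.
Q = ΔU + W = 7110 J.

7110 J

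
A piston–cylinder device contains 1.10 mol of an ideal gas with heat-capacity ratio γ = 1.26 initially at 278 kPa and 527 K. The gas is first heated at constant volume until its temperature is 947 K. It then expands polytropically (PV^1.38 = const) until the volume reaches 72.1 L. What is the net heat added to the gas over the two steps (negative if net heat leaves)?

10400 J

V₁ = nRT₁/P₁ = 1.10×8.314×527/278 = 17.3 L.
Step 1 — Isochoric: V stays 17.3 L; P/T = const ⇒ T₂ = 947 K, P₂ = 500 kPa.
W = 0 (no volume change).
ΔU = nCvΔT = 1.10×32.0×(947−527) = 14800 J.
Q = ΔU = 14800 J.
State after step 1: P = 500 kPa, V = 17.3 L, T = 947 K.
Step 2 — Polytropic n=1.38: T₂ = T₁(V₁/V₂)^(n−1) = 947×(0.240)^0.38 = 551 K; P₂ = P₁(V₁/V₂)^n = 69.9 kPa.
W = (P₁V₁−P₂V₂)/(n−1) = (500×17.3−69.9×72.1)/0.38 = 9530 J.
ΔU = nCvΔT = 1.10×32.0×(551−947) = -13900 J.
Q = ΔU + W = -4400 J.
Net over both steps: W = 9530 J, Q = 10400 J, ΔU = 844 J.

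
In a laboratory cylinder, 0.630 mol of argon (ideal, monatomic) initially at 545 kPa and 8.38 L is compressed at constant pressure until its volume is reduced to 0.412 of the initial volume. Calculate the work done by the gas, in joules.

-2690 J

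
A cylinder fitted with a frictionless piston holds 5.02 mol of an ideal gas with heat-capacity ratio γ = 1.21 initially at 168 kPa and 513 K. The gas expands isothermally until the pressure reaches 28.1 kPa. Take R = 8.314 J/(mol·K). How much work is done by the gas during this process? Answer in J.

38300 J

V₁ = nRT₁/P₁ = 5.02×8.314×513/168 = 127 L.
Isothermal: T stays 513 K; PV = const ⇒ V₂ = 762 L, P₂ = 28.1 kPa.
W = nRT ln(V₂/V₁) = 5.02×8.314×513×ln(5.98) = 38300 J.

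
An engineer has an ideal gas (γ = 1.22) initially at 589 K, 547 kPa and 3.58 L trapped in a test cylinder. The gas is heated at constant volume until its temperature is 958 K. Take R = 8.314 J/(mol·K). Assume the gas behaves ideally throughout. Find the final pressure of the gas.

Isochoric: V stays 3.58 L; P/T = const ⇒ T₂ = 958 K, P₂ = 890 kPa.

890 kPa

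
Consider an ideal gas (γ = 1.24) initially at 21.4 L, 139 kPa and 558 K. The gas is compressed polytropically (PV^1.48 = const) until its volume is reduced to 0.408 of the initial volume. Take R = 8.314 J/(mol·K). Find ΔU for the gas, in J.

6660 J

n = P₁V₁/(RT₁) = 139×21.4/(8.314×558) = 0.641 mol.
Polytropic n=1.48: T₂ = T₁(V₁/V₂)^(n−1) = 558×(2.45)^0.48 = 858 K; P₂ = P₁(V₁/V₂)^n = 524 kPa.
For an ideal gas ΔU = nCvΔT with Cv = R/(γ−1) = 34.6 J/(mol·K).
ΔU = 0.641×34.6×(858−558) = 6660 J.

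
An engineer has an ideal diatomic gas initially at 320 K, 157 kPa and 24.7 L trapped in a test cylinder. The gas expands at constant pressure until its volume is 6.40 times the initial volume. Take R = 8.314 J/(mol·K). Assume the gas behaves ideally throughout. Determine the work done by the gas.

20900 J

n = P₁V₁/(RT₁) = 157×24.7/(8.314×320) = 1.46 mol.
Isobaric: P stays 157 kPa; V/T = const ⇒ T₂ = 2050 K, V₂ = 158 L.
W = PΔV = 157×(158−24.7) kPa·L = 20900 J.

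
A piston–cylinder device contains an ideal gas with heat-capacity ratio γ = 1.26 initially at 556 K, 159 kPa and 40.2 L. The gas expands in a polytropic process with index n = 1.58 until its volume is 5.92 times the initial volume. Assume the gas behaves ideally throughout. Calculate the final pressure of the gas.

9.57 kPa

Polytropic n=1.58: T₂ = T₁(V₁/V₂)^(n−1) = 556×(0.169)^0.58 = 198 K; P₂ = P₁(V₁/V₂)^n = 9.57 kPa.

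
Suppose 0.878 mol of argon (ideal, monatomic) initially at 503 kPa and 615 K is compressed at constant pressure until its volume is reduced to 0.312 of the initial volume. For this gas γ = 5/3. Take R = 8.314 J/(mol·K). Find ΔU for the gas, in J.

V₁ = nRT₁/P₁ = 0.878×8.314×615/503 = 8.93 L.
Isobaric: P stays 503 kPa; V/T = const ⇒ T₂ = 192 K, V₂ = 2.78 L.
For an ideal gas ΔU = nCvΔT with Cv = (3/2)R = 12.5 J/(mol·K).
ΔU = 0.878×12.5×(192−615) = -4630 J.

-4630 J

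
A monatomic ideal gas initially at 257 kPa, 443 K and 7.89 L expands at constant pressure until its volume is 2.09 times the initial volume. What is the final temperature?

Isobaric: P stays 257 kPa; V/T = const ⇒ T₂ = 926 K, V₂ = 16.5 L.

926 K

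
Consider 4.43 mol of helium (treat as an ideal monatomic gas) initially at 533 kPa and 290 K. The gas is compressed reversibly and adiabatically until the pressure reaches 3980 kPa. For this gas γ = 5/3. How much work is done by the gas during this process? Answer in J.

V₁ = nRT₁/P₁ = 4.43×8.314×290/533 = 20.0 L.
Adiabatic: T₂/T₁ = (P₂/P₁)^((γ−1)/γ) ⇒ T₂ = 290×(7.47)^0.400 = 648 K; V₂ = 6.00 L.
ΔU = nCvΔT = 4.43×12.5×(648−290) = 19800 J.
Q = 0 for an adiabatic process, so W = −ΔU = -19800 J.

-19800 J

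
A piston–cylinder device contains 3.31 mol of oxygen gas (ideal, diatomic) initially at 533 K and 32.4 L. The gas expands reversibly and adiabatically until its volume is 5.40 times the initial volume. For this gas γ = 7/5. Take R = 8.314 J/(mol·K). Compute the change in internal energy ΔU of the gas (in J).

-18000 J

P₁ = nRT₁/V₁ = 3.31×8.314×533/32.4 = 453 kPa.
Adiabatic: TV^(γ−1) = const ⇒ T₂ = 533×(0.185)^0.400 = 271 K; PV^γ = const ⇒ P₂ = 42.7 kPa.
For an ideal gas ΔU = nCvΔT with Cv = (5/2)R = 20.8 J/(mol·K).
ΔU = 3.31×20.8×(271−533) = -18000 J.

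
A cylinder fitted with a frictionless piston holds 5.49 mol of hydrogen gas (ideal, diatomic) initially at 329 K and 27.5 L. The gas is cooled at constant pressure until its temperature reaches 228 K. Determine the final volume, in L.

19.1 L

P₁ = nRT₁/V₁ = 5.49×8.314×329/27.5 = 546 kPa.
Isobaric: P stays 546 kPa; V/T = const ⇒ T₂ = 228 K, V₂ = 19.1 L.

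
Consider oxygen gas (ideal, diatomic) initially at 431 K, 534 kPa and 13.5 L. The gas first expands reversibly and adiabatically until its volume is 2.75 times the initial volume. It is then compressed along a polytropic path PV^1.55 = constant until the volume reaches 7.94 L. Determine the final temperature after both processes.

672 K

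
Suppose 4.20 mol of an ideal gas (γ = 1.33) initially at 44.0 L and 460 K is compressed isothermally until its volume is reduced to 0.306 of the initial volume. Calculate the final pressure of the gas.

1190 kPa

P₁ = nRT₁/V₁ = 4.20×8.314×460/44.0 = 365 kPa.
Isothermal: T stays 460 K; PV = const ⇒ V₂ = 13.5 L, P₂ = 1190 kPa.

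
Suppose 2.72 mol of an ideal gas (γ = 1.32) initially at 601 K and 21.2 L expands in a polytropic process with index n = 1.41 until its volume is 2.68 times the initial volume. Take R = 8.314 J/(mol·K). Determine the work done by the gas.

P₁ = nRT₁/V₁ = 2.72×8.314×601/21.2 = 641 kPa.
Polytropic n=1.41: T₂ = T₁(V₁/V₂)^(n−1) = 601×(0.373)^0.41 = 401 K; P₂ = P₁(V₁/V₂)^n = 160 kPa.
W = (P₁V₁−P₂V₂)/(n−1) = (641×21.2−160×56.8)/0.41 = 11000 J.

11000 J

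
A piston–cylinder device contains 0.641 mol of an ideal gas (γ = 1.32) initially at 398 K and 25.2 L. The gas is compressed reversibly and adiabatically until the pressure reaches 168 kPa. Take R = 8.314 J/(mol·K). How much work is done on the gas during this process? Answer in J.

1210 J

P₁ = nRT₁/V₁ = 0.641×8.314×398/25.2 = 84.2 kPa.
Adiabatic: T₂/T₁ = (P₂/P₁)^((γ−1)/γ) ⇒ T₂ = 398×(2.00)^0.242 = 471 K; V₂ = 14.9 L.
ΔU = nCvΔT = 0.641×26.0×(471−398) = 1210 J.
Q = 0 for an adiabatic process, so W = −ΔU = -1210 J.
Work done on the gas = −W_by = 1210 J.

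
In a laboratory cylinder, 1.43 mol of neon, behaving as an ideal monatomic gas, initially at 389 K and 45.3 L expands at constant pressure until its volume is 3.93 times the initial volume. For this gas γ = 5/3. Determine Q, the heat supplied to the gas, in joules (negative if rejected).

33900 J

P₁ = nRT₁/V₁ = 1.43×8.314×389/45.3 = 102 kPa.
Isobaric: P stays 102 kPa; V/T = const ⇒ T₂ = 1530 K, V₂ = 178 L.
W = PΔV = 102×(178−45.3) kPa·L = 13600 J.
ΔU = nCvΔT = 1.43×12.5×(1530−389) = 20300 J.
Q = ΔU + W = nCpΔT = 33900 J.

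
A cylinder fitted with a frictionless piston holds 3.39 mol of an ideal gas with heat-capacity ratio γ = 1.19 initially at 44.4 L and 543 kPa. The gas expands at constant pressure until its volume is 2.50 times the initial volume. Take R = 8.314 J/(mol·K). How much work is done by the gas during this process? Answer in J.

36200 J

T₁ = P₁V₁/(nR) = 543×44.4/(3.39×8.314) = 855 K.
Isobaric: P stays 543 kPa; V/T = const ⇒ T₂ = 2140 K, V₂ = 111 L.
W = PΔV = 543×(111−44.4) kPa·L = 36200 J.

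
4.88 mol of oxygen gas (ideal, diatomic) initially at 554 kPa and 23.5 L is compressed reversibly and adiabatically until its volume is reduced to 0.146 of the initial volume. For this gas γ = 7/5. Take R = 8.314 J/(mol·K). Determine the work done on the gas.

37700 J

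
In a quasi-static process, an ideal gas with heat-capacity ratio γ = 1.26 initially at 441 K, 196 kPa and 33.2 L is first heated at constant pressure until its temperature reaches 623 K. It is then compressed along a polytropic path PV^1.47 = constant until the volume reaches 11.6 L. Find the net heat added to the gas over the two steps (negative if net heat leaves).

n = P₁V₁/(RT₁) = 196×33.2/(8.314×441) = 1.77 mol.
Step 1 — Isobaric: P stays 196 kPa; V/T = const ⇒ T₂ = 623 K, V₂ = 46.9 L.
W = PΔV = 196×(46.9−33.2) kPa·L = 2690 J.
ΔU = nCvΔT = 1.77×32.0×(623−441) = 10300 J.
Q = ΔU + W = nCpΔT = 13000 J.
State after step 1: P = 196 kPa, V = 46.9 L, T = 623 K.
Step 2 — Polytropic n=1.47: T₂ = T₁(V₁/V₂)^(n−1) = 623×(4.04)^0.47 = 1200 K; P₂ = P₁(V₁/V₂)^n = 1530 kPa.
W = (P₁V₁−P₂V₂)/(n−1) = (196×46.9−1530×11.6)/0.47 = -18200 J.
ΔU = nCvΔT = 1.77×32.0×(1200−623) = 32800 J.
Q = ΔU + W = 14700 J.
Net over both steps: W = -15500 J, Q = 27700 J, ΔU = 43100 J.

27700 J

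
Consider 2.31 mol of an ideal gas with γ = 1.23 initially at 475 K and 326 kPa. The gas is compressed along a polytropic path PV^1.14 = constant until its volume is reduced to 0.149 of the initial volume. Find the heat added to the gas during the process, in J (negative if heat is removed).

V₁ = nRT₁/P₁ = 2.31×8.314×475/326 = 28.0 L.
Polytropic n=1.14: T₂ = T₁(V₁/V₂)^(n−1) = 475×(6.71)^0.14 = 620 K; P₂ = P₁(V₁/V₂)^n = 2860 kPa.
W = (P₁V₁−P₂V₂)/(n−1) = (326×28.0−2860×4.17)/0.14 = -19900 J.
ΔU = nCvΔT = 2.31×36.1×(620−475) = 12100 J.
Q = ΔU + W = -7790 J.

-7790 J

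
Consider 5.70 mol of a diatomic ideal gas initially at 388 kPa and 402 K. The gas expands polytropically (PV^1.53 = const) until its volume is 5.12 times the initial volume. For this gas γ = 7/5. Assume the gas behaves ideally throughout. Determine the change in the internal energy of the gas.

-27600 J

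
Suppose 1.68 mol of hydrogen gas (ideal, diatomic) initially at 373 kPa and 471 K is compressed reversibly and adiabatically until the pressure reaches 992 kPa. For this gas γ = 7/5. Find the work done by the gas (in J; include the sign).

-5300 J

V₁ = nRT₁/P₁ = 1.68×8.314×471/373 = 17.6 L.
Adiabatic: T₂/T₁ = (P₂/P₁)^((γ−1)/γ) ⇒ T₂ = 471×(2.66)^0.286 = 623 K; V₂ = 8.77 L.
ΔU = nCvΔT = 1.68×20.8×(623−471) = 5300 J.
Q = 0 for an adiabatic process, so W = −ΔU = -5300 J.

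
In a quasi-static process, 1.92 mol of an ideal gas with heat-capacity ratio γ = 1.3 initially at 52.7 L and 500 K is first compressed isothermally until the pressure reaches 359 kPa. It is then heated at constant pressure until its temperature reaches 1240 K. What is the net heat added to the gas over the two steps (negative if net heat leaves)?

P₁ = nRT₁/V₁ = 1.92×8.314×500/52.7 = 151 kPa.
Step 1 — Isothermal: T stays 500 K; PV = const ⇒ V₂ = 22.2 L, P₂ = 359 kPa.
ΔU = 0 (ideal gas, T constant).
W = nRT ln(V₂/V₁) = 1.92×8.314×500×ln(0.422) = -6890 J.
Q = ΔU + W = -6890 J.
State after step 1: P = 359 kPa, V = 22.2 L, T = 500 K.
Step 2 — Isobaric: P stays 359 kPa; V/T = const ⇒ T₂ = 1240 K, V₂ = 55.1 L.
W = PΔV = 359×(55.1−22.2) kPa·L = 11800 J.
ΔU = nCvΔT = 1.92×27.7×(1240−500) = 39400 J.
Q = ΔU + W = nCpΔT = 51200 J.
Net over both steps: W = 4920 J, Q = 44300 J, ΔU = 39400 J.

44300 J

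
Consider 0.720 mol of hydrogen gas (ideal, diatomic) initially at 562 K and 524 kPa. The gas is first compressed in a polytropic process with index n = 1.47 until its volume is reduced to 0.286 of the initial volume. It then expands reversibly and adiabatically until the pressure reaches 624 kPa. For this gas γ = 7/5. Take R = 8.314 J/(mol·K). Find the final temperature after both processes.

629 K

V₁ = nRT₁/P₁ = 0.720×8.314×562/524 = 6.42 L.
Step 1 — Polytropic n=1.47: T₂ = T₁(V₁/V₂)^(n−1) = 562×(3.50)^0.47 = 1010 K; P₂ = P₁(V₁/V₂)^n = 3300 kPa.
W = (P₁V₁−P₂V₂)/(n−1) = (524×6.42−3300×1.84)/0.47 = -5730 J.
ΔU = nCvΔT = 0.720×20.8×(1010−562) = 6740 J.
Q = ΔU + W = 1000 J.
State after step 1: P = 3300 kPa, V = 1.84 L, T = 1010 K.
Step 2 — Adiabatic: T₂/T₁ = (P₂/P₁)^((γ−1)/γ) ⇒ T₂ = 1010×(0.189)^0.286 = 629 K; V₂ = 6.03 L.
ΔU = nCvΔT = 0.720×20.8×(629−1010) = -5740 J.
Q = 0 for an adiabatic process, so W = −ΔU = 5740 J.
Net over both steps: W = 1.96 J, Q = 1000 J, ΔU = 1000 J.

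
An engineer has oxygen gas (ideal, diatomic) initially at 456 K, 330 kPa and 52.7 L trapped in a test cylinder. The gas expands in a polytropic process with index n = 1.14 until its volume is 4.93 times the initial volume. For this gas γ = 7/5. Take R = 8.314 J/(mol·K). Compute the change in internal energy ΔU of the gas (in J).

-8700 J

n = P₁V₁/(RT₁) = 330×52.7/(8.314×456) = 4.59 mol.
Polytropic n=1.14: T₂ = T₁(V₁/V₂)^(n−1) = 456×(0.203)^0.14 = 365 K; P₂ = P₁(V₁/V₂)^n = 53.5 kPa.
For an ideal gas ΔU = nCvΔT with Cv = (5/2)R = 20.8 J/(mol·K).
ΔU = 4.59×20.8×(365−456) = -8700 J.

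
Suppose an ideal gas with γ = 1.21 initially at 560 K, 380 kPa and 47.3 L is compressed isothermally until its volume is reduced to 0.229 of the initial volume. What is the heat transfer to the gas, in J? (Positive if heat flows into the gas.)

-26500 J

n = P₁V₁/(RT₁) = 380×47.3/(8.314×560) = 3.86 mol.
Isothermal: T stays 560 K; PV = const ⇒ V₂ = 10.8 L, P₂ = 1660 kPa.
ΔU = 0 (ideal gas, T constant).
W = nRT ln(V₂/V₁) = 3.86×8.314×560×ln(0.229) = -26500 J.
Q = ΔU + W = -26500 J.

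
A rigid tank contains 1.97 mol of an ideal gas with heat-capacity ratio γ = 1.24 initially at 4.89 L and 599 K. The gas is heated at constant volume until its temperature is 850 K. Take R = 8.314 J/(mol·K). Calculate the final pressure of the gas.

2850 kPa

P₁ = nRT₁/V₁ = 1.97×8.314×599/4.89 = 2010 kPa.
Isochoric: V stays 4.89 L; P/T = const ⇒ T₂ = 850 K, P₂ = 2850 kPa.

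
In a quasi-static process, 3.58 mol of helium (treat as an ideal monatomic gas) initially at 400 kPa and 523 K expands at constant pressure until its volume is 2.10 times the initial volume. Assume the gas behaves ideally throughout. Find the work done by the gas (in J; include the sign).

17100 J

V₁ = nRT₁/P₁ = 3.58×8.314×523/400 = 38.9 L.
Isobaric: P stays 400 kPa; V/T = const ⇒ T₂ = 1100 K, V₂ = 81.7 L.
W = PΔV = 400×(81.7−38.9) kPa·L = 17100 J.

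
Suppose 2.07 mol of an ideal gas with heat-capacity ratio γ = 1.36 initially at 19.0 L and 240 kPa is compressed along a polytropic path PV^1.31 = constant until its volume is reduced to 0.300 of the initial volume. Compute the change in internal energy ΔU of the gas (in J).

5730 J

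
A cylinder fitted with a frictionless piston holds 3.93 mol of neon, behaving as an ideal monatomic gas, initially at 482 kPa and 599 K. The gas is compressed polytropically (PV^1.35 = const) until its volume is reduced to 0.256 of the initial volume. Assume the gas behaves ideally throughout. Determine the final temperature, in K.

965 K

V₁ = nRT₁/P₁ = 3.93×8.314×599/482 = 40.6 L.
Polytropic n=1.35: T₂ = T₁(V₁/V₂)^(n−1) = 599×(3.91)^0.35 = 965 K; P₂ = P₁(V₁/V₂)^n = 3030 kPa.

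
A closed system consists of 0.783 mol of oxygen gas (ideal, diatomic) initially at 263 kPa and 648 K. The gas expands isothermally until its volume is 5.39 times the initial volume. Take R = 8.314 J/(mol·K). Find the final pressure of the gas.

V₁ = nRT₁/P₁ = 0.783×8.314×648/263 = 16.0 L.
Isothermal: T stays 648 K; PV = const ⇒ V₂ = 86.5 L, P₂ = 48.8 kPa.

48.8 kPa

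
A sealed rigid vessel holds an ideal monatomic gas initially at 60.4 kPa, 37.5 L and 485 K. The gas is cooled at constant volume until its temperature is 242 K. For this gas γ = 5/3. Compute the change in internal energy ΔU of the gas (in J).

n = P₁V₁/(RT₁) = 60.4×37.5/(8.314×485) = 0.562 mol.
Isochoric: V stays 37.5 L; P/T = const ⇒ T₂ = 242 K, P₂ = 30.1 kPa.
For an ideal gas ΔU = nCvΔT with Cv = (3/2)R = 12.5 J/(mol·K).
ΔU = 0.562×12.5×(242−485) = -1700 J.

-1700 J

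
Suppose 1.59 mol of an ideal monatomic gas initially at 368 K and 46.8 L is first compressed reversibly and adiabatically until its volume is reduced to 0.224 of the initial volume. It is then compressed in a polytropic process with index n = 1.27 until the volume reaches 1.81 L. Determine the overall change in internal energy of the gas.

P₁ = nRT₁/V₁ = 1.59×8.314×368/46.8 = 104 kPa.
Step 1 — Adiabatic: TV^(γ−1) = const ⇒ T₂ = 368×(4.46)^0.667 = 998 K; PV^γ = const ⇒ P₂ = 1260 kPa.
ΔU = nCvΔT = 1.59×12.5×(998−368) = 12500 J.
Q = 0 for an adiabatic process, so W = −ΔU = -12500 J.
State after step 1: P = 1260 kPa, V = 10.5 L, T = 998 K.
Step 2 — Polytropic n=1.27: T₂ = T₁(V₁/V₂)^(n−1) = 998×(5.79)^0.27 = 1600 K; P₂ = P₁(V₁/V₂)^n = 11700 kPa.
W = (P₁V₁−P₂V₂)/(n−1) = (1260×10.5−11700×1.81)/0.27 = -29600 J.
ΔU = nCvΔT = 1.59×12.5×(1600−998) = 12000 J.
Q = ΔU + W = -17600 J.
Net over both steps: W = -42100 J, Q = -17600 J, ΔU = 24500 J.

24500 J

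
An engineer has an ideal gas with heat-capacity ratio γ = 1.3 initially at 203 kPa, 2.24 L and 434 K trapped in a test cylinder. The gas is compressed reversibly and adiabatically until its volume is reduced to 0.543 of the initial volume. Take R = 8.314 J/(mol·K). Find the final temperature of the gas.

Adiabatic: TV^(γ−1) = const ⇒ T₂ = 434×(1.84)^0.300 = 521 K; PV^γ = const ⇒ P₂ = 449 kPa.

521 K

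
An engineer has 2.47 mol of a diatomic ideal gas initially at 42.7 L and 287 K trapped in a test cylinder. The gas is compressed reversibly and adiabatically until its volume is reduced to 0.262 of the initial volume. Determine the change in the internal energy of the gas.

P₁ = nRT₁/V₁ = 2.47×8.314×287/42.7 = 138 kPa.
Adiabatic: TV^(γ−1) = const ⇒ T₂ = 287×(3.82)^0.400 = 490 K; PV^γ = const ⇒ P₂ = 900 kPa.
For an ideal gas ΔU = nCvΔT with Cv = (5/2)R = 20.8 J/(mol·K).
ΔU = 2.47×20.8×(490−287) = 10400 J.

10400 J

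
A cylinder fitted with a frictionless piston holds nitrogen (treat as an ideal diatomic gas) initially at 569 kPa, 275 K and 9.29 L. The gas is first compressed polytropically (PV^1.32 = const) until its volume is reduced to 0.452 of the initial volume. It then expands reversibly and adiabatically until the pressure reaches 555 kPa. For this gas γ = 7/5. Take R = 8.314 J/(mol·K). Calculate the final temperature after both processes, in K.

261 K

n = P₁V₁/(RT₁) = 569×9.29/(8.314×275) = 2.31 mol.
Step 1 — Polytropic n=1.32: T₂ = T₁(V₁/V₂)^(n−1) = 275×(2.21)^0.32 = 355 K; P₂ = P₁(V₁/V₂)^n = 1620 kPa.
W = (P₁V₁−P₂V₂)/(n−1) = (569×9.29−1620×4.20)/0.32 = -4780 J.
ΔU = nCvΔT = 2.31×20.8×(355−275) = 3820 J.
Q = ΔU + W = -956 J.
State after step 1: P = 1620 kPa, V = 4.20 L, T = 355 K.
Step 2 — Adiabatic: T₂/T₁ = (P₂/P₁)^((γ−1)/γ) ⇒ T₂ = 355×(0.342)^0.286 = 261 K; V₂ = 9.04 L.
ΔU = nCvΔT = 2.31×20.8×(261−355) = -4500 J.
Q = 0 for an adiabatic process, so W = −ΔU = 4500 J.
Net over both steps: W = -280 J, Q = -956 J, ΔU = -676 J.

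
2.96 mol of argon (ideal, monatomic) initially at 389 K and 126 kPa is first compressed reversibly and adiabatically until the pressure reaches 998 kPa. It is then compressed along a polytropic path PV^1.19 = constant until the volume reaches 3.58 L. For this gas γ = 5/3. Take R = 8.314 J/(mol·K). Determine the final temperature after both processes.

V₁ = nRT₁/P₁ = 2.96×8.314×389/126 = 76.0 L.
Step 1 — Adiabatic: T₂/T₁ = (P₂/P₁)^((γ−1)/γ) ⇒ T₂ = 389×(7.92)^0.400 = 890 K; V₂ = 21.9 L.
ΔU = nCvΔT = 2.96×12.5×(890−389) = 18500 J.
Q = 0 for an adiabatic process, so W = −ΔU = -18500 J.
State after step 1: P = 998 kPa, V = 21.9 L, T = 890 K.
Step 2 — Polytropic n=1.19: T₂ = T₁(V₁/V₂)^(n−1) = 890×(6.13)^0.19 = 1260 K; P₂ = P₁(V₁/V₂)^n = 8640 kPa.
W = (P₁V₁−P₂V₂)/(n−1) = (998×21.9−8640×3.58)/0.19 = -47400 J.
ΔU = nCvΔT = 2.96×12.5×(1260−890) = 13500 J.
Q = ΔU + W = -33900 J.
Net over both steps: W = -65900 J, Q = -33900 J, ΔU = 32000 J.

1260 K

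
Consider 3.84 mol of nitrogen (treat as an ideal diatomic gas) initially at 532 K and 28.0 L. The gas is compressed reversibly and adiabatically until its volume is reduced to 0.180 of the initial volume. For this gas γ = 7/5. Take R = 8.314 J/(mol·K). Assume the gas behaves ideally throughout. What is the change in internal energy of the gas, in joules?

41800 J

P₁ = nRT₁/V₁ = 3.84×8.314×532/28.0 = 607 kPa.
Adiabatic: TV^(γ−1) = const ⇒ T₂ = 532×(5.56)^0.400 = 1060 K; PV^γ = const ⇒ P₂ = 6690 kPa.
For an ideal gas ΔU = nCvΔT with Cv = (5/2)R = 20.8 J/(mol·K).
ΔU = 3.84×20.8×(1060−532) = 41800 J.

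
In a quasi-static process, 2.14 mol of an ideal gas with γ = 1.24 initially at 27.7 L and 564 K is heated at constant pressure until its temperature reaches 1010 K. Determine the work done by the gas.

7940 J

P₁ = nRT₁/V₁ = 2.14×8.314×564/27.7 = 362 kPa.
Isobaric: P stays 362 kPa; V/T = const ⇒ T₂ = 1010 K, V₂ = 49.6 L.
W = PΔV = 362×(49.6−27.7) kPa·L = 7940 J.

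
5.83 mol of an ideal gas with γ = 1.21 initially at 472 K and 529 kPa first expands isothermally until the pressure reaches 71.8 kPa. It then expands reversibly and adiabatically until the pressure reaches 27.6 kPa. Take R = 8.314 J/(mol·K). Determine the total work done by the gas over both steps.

V₁ = nRT₁/P₁ = 5.83×8.314×472/529 = 43.2 L.
Step 1 — Isothermal: T stays 472 K; PV = const ⇒ V₂ = 319 L, P₂ = 71.8 kPa.
ΔU = 0 (ideal gas, T constant).
W = nRT ln(V₂/V₁) = 5.83×8.314×472×ln(7.37) = 45700 J.
Q = ΔU + W = 45700 J.
State after step 1: P = 71.8 kPa, V = 319 L, T = 472 K.
Step 2 — Adiabatic: T₂/T₁ = (P₂/P₁)^((γ−1)/γ) ⇒ T₂ = 472×(0.384)^0.174 = 400 K; V₂ = 702 L.
ΔU = nCvΔT = 5.83×39.6×(400−472) = -16700 J.
Q = 0 for an adiabatic process, so W = −ΔU = 16700 J.
Net over both steps: W = 62300 J, Q = 45700 J, ΔU = -16700 J.

62300 J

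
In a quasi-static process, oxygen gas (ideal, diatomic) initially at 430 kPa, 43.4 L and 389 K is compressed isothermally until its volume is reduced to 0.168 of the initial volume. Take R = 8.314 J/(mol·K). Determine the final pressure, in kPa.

Isothermal: T stays 389 K; PV = const ⇒ V₂ = 7.29 L, P₂ = 2560 kPa.

2560 kPa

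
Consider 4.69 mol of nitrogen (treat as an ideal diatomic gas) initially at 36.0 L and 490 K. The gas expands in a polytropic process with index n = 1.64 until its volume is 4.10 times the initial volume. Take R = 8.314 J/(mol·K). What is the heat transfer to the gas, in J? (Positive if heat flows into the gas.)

P₁ = nRT₁/V₁ = 4.69×8.314×490/36.0 = 531 kPa.
Polytropic n=1.64: T₂ = T₁(V₁/V₂)^(n−1) = 490×(0.244)^0.64 = 199 K; P₂ = P₁(V₁/V₂)^n = 52.5 kPa.
W = (P₁V₁−P₂V₂)/(n−1) = (531×36.0−52.5×148)/0.64 = 17800 J.
ΔU = nCvΔT = 4.69×20.8×(199−490) = -28400 J.
Q = ΔU + W = -10700 J.

-10700 J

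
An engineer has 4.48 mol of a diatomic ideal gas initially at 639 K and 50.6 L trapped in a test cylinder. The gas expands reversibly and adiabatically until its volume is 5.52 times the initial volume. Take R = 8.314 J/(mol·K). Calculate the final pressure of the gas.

P₁ = nRT₁/V₁ = 4.48×8.314×639/50.6 = 470 kPa.
Adiabatic: TV^(γ−1) = const ⇒ T₂ = 639×(0.181)^0.400 = 323 K; PV^γ = const ⇒ P₂ = 43.0 kPa.

43.0 kPa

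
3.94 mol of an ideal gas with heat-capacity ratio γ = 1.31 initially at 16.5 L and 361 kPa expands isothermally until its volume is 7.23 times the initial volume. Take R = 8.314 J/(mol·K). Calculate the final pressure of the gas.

T₁ = P₁V₁/(nR) = 361×16.5/(3.94×8.314) = 182 K.
Isothermal: T stays 182 K; PV = const ⇒ V₂ = 119 L, P₂ = 49.9 kPa.

49.9 kPa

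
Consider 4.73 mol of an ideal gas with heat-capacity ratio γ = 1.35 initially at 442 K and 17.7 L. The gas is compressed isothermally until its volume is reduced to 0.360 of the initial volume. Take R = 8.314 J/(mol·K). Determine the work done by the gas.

P₁ = nRT₁/V₁ = 4.73×8.314×442/17.7 = 982 kPa.
Isothermal: T stays 442 K; PV = const ⇒ V₂ = 6.37 L, P₂ = 2730 kPa.
W = nRT ln(V₂/V₁) = 4.73×8.314×442×ln(0.360) = -17800 J.

-17800 J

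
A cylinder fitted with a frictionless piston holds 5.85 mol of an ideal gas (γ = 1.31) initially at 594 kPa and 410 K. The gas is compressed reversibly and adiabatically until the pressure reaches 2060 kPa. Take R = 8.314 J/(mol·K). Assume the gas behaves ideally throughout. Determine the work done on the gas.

22000 J

V₁ = nRT₁/P₁ = 5.85×8.314×410/594 = 33.6 L.
Adiabatic: T₂/T₁ = (P₂/P₁)^((γ−1)/γ) ⇒ T₂ = 410×(3.47)^0.237 = 550 K; V₂ = 13.0 L.
ΔU = nCvΔT = 5.85×26.8×(550−410) = 22000 J.
Q = 0 for an adiabatic process, so W = −ΔU = -22000 J.
Work done on the gas = −W_by = 22000 J.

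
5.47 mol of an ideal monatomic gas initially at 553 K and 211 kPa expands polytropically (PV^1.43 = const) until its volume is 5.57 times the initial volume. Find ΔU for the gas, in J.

V₁ = nRT₁/P₁ = 5.47×8.314×553/211 = 119 L.
Polytropic n=1.43: T₂ = T₁(V₁/V₂)^(n−1) = 553×(0.180)^0.43 = 264 K; P₂ = P₁(V₁/V₂)^n = 18.1 kPa.
For an ideal gas ΔU = nCvΔT with Cv = (3/2)R = 12.5 J/(mol·K).
ΔU = 5.47×12.5×(264−553) = -19700 J.

-19700 J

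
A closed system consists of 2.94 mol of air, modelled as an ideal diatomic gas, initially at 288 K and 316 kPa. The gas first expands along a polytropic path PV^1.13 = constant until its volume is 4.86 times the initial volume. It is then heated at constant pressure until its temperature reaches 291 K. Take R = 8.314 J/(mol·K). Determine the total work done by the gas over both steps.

V₁ = nRT₁/P₁ = 2.94×8.314×288/316 = 22.3 L.
Step 1 — Polytropic n=1.13: T₂ = T₁(V₁/V₂)^(n−1) = 288×(0.206)^0.13 = 234 K; P₂ = P₁(V₁/V₂)^n = 52.9 kPa.
W = (P₁V₁−P₂V₂)/(n−1) = (316×22.3−52.9×108)/0.13 = 10100 J.
ΔU = nCvΔT = 2.94×20.8×(234−288) = -3270 J.
Q = ΔU + W = 6790 J.
State after step 1: P = 52.9 kPa, V = 108 L, T = 234 K.
Step 2 — Isobaric: P stays 52.9 kPa; V/T = const ⇒ T₂ = 291 K, V₂ = 134 L.
W = PΔV = 52.9×(134−108) kPa·L = 1380 J.
ΔU = nCvΔT = 2.94×20.8×(291−234) = 3450 J.
Q = ΔU + W = nCpΔT = 4830 J.
Net over both steps: W = 11400 J, Q = 11600 J, ΔU = 183 J.

11400 J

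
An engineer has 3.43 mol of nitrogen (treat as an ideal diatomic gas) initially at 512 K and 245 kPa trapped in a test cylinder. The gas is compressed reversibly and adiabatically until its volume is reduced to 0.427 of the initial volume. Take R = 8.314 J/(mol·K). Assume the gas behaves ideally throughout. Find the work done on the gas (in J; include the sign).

14800 J

V₁ = nRT₁/P₁ = 3.43×8.314×512/245 = 59.6 L.
Adiabatic: TV^(γ−1) = const ⇒ T₂ = 512×(2.34)^0.400 = 720 K; PV^γ = const ⇒ P₂ = 806 kPa.
ΔU = nCvΔT = 3.43×20.8×(720−512) = 14800 J.
Q = 0 for an adiabatic process, so W = −ΔU = -14800 J.
Work done on the gas = −W_by = 14800 J.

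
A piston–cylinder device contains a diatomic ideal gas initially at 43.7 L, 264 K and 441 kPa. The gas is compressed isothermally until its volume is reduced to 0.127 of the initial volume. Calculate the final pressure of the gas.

3470 kPa

Isothermal: T stays 264 K; PV = const ⇒ V₂ = 5.55 L, P₂ = 3470 kPa.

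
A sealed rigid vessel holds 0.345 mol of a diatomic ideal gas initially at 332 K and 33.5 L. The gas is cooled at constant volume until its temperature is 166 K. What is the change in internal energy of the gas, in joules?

-1190 J

P₁ = nRT₁/V₁ = 0.345×8.314×332/33.5 = 28.4 kPa.
Isochoric: V stays 33.5 L; P/T = const ⇒ T₂ = 166 K, P₂ = 14.2 kPa.
For an ideal gas ΔU = nCvΔT with Cv = (5/2)R = 20.8 J/(mol·K).
ΔU = 0.345×20.8×(166−332) = -1190 J.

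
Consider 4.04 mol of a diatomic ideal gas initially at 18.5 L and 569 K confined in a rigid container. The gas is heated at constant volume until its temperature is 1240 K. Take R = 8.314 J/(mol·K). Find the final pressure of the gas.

2250 kPa

P₁ = nRT₁/V₁ = 4.04×8.314×569/18.5 = 1030 kPa.
Isochoric: V stays 18.5 L; P/T = const ⇒ T₂ = 1240 K, P₂ = 2250 kPa.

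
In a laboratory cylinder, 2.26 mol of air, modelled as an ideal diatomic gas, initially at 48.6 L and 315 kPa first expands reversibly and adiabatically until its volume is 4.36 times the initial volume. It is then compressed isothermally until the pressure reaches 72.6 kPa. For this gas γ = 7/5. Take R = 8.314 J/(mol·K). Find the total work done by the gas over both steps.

12000 J

T₁ = P₁V₁/(nR) = 315×48.6/(2.26×8.314) = 815 K.
Step 1 — Adiabatic: TV^(γ−1) = const ⇒ T₂ = 815×(0.229)^0.400 = 452 K; PV^γ = const ⇒ P₂ = 40.1 kPa.
ΔU = nCvΔT = 2.26×20.8×(452−815) = -17000 J.
Q = 0 for an adiabatic process, so W = −ΔU = 17000 J.
State after step 1: P = 40.1 kPa, V = 212 L, T = 452 K.
Step 2 — Isothermal: T stays 452 K; PV = const ⇒ V₂ = 117 L, P₂ = 72.6 kPa.
ΔU = 0 (ideal gas, T constant).
W = nRT ln(V₂/V₁) = 2.26×8.314×452×ln(0.552) = -5040 J.
Q = ΔU + W = -5040 J.
Net over both steps: W = 12000 J, Q = -5040 J, ΔU = -17000 J.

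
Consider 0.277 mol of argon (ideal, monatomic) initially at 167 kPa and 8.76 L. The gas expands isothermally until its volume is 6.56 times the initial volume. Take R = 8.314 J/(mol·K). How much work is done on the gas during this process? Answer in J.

T₁ = P₁V₁/(nR) = 167×8.76/(0.277×8.314) = 635 K.
Isothermal: T stays 635 K; PV = const ⇒ V₂ = 57.5 L, P₂ = 25.5 kPa.
W = nRT ln(V₂/V₁) = 0.277×8.314×635×ln(6.56) = 2750 J.
Work done on the gas = −W_by = -2750 J.

-2750 J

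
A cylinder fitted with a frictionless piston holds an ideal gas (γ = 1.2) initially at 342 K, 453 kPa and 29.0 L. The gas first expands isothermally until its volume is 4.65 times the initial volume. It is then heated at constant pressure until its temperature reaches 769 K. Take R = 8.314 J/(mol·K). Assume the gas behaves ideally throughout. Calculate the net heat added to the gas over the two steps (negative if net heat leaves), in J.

n = P₁V₁/(RT₁) = 453×29.0/(8.314×342) = 4.62 mol.
Step 1 — Isothermal: T stays 342 K; PV = const ⇒ V₂ = 135 L, P₂ = 97.4 kPa.
ΔU = 0 (ideal gas, T constant).
W = nRT ln(V₂/V₁) = 4.62×8.314×342×ln(4.65) = 20200 J.
Q = ΔU + W = 20200 J.
State after step 1: P = 97.4 kPa, V = 135 L, T = 342 K.
Step 2 — Isobaric: P stays 97.4 kPa; V/T = const ⇒ T₂ = 769 K, V₂ = 303 L.
W = PΔV = 97.4×(303−135) kPa·L = 16400 J.
ΔU = nCvΔT = 4.62×41.6×(769−342) = 82000 J.
Q = ΔU + W = nCpΔT = 98400 J.
Net over both steps: W = 36600 J, Q = 119000 J, ΔU = 82000 J.

119000 J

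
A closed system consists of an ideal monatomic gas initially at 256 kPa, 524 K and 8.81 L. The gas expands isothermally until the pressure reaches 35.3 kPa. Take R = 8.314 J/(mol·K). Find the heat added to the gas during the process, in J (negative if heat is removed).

n = P₁V₁/(RT₁) = 256×8.81/(8.314×524) = 0.518 mol.
Isothermal: T stays 524 K; PV = const ⇒ V₂ = 63.9 L, P₂ = 35.3 kPa.
ΔU = 0 (ideal gas, T constant).
W = nRT ln(V₂/V₁) = 0.518×8.314×524×ln(7.25) = 4470 J.
Q = ΔU + W = 4470 J.

4470 J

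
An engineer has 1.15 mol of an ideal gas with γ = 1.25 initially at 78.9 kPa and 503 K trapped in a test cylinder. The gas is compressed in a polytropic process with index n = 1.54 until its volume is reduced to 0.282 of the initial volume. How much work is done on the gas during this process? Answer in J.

V₁ = nRT₁/P₁ = 1.15×8.314×503/78.9 = 61.0 L.
Polytropic n=1.54: T₂ = T₁(V₁/V₂)^(n−1) = 503×(3.55)^0.54 = 996 K; P₂ = P₁(V₁/V₂)^n = 554 kPa.
W = (P₁V₁−P₂V₂)/(n−1) = (78.9×61.0−554×17.2)/0.54 = -8740 J.
Work done on the gas = −W_by = 8740 J.

8740 J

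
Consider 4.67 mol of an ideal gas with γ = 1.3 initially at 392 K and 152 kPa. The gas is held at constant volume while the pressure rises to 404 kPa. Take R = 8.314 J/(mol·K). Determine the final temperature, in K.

1040 K

V₁ = nRT₁/P₁ = 4.67×8.314×392/152 = 100 L.
Isochoric: V stays 100 L; P/T = const ⇒ T₂ = 1040 K, P₂ = 404 kPa.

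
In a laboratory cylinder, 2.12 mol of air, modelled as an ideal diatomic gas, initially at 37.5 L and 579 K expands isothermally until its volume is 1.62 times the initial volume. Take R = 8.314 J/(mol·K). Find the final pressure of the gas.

P₁ = nRT₁/V₁ = 2.12×8.314×579/37.5 = 272 kPa.
Isothermal: T stays 579 K; PV = const ⇒ V₂ = 60.8 L, P₂ = 168 kPa.

168 kPa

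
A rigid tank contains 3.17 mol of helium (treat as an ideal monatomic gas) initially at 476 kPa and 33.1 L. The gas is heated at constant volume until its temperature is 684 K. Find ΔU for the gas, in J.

3410 J

T₁ = P₁V₁/(nR) = 476×33.1/(3.17×8.314) = 598 K.
Isochoric: V stays 33.1 L; P/T = const ⇒ T₂ = 684 K, P₂ = 545 kPa.
For an ideal gas ΔU = nCvΔT with Cv = (3/2)R = 12.5 J/(mol·K).
ΔU = 3.17×12.5×(684−598) = 3410 J.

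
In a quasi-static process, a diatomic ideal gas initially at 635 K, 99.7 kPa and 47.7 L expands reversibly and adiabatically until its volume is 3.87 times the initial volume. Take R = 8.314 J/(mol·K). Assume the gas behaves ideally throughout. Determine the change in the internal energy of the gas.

-4970 J

n = P₁V₁/(RT₁) = 99.7×47.7/(8.314×635) = 0.901 mol.
Adiabatic: TV^(γ−1) = const ⇒ T₂ = 635×(0.258)^0.400 = 370 K; PV^γ = const ⇒ P₂ = 15.0 kPa.
For an ideal gas ΔU = nCvΔT with Cv = (5/2)R = 20.8 J/(mol·K).
ΔU = 0.901×20.8×(370−635) = -4970 J.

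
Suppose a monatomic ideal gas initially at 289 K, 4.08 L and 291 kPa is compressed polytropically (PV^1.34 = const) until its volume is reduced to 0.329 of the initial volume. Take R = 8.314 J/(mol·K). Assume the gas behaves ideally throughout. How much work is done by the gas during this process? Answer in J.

n = P₁V₁/(RT₁) = 291×4.08/(8.314×289) = 0.494 mol.
Polytropic n=1.34: T₂ = T₁(V₁/V₂)^(n−1) = 289×(3.04)^0.34 = 422 K; P₂ = P₁(V₁/V₂)^n = 1290 kPa.
W = (P₁V₁−P₂V₂)/(n−1) = (291×4.08−1290×1.34)/0.34 = -1600 J.

-1600 J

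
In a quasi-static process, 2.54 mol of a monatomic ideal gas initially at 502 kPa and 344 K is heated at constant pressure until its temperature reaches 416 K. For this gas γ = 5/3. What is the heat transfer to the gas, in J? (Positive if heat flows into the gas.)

3800 J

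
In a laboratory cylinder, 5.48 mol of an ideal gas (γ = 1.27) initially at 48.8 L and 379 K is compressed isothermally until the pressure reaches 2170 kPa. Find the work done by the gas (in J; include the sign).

-31300 J

P₁ = nRT₁/V₁ = 5.48×8.314×379/48.8 = 354 kPa.
Isothermal: T stays 379 K; PV = const ⇒ V₂ = 7.96 L, P₂ = 2170 kPa.
W = nRT ln(V₂/V₁) = 5.48×8.314×379×ln(0.163) = -31300 J.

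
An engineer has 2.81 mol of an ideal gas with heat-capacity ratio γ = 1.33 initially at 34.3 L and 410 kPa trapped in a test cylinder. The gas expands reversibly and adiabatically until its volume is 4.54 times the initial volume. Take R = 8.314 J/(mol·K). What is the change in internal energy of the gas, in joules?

-16700 J

T₁ = P₁V₁/(nR) = 410×34.3/(2.81×8.314) = 602 K.
Adiabatic: TV^(γ−1) = const ⇒ T₂ = 602×(0.220)^0.330 = 365 K; PV^γ = const ⇒ P₂ = 54.8 kPa.
For an ideal gas ΔU = nCvΔT with Cv = R/(γ−1) = 25.2 J/(mol·K).
ΔU = 2.81×25.2×(365−602) = -16700 J.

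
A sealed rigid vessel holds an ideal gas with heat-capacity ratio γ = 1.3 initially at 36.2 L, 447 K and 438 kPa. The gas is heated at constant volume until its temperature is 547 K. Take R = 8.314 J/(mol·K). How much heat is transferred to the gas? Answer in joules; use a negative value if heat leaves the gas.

11800 J

n = P₁V₁/(RT₁) = 438×36.2/(8.314×447) = 4.27 mol.
Isochoric: V stays 36.2 L; P/T = const ⇒ T₂ = 547 K, P₂ = 536 kPa.
W = 0 (no volume change).
ΔU = nCvΔT = 4.27×27.7×(547−447) = 11800 J.
Q = ΔU = 11800 J.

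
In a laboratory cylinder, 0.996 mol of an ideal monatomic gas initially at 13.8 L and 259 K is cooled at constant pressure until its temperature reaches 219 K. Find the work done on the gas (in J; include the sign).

331 J

P₁ = nRT₁/V₁ = 0.996×8.314×259/13.8 = 155 kPa.
Isobaric: P stays 155 kPa; V/T = const ⇒ T₂ = 219 K, V₂ = 11.7 L.
W = PΔV = 155×(11.7−13.8) kPa·L = -331 J.
Work done on the gas = −W_by = 331 J.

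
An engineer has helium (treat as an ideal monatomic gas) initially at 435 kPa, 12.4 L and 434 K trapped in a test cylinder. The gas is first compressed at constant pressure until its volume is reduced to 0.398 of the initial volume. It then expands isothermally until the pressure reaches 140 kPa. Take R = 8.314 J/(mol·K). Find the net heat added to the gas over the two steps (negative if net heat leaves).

-5680 J

n = P₁V₁/(RT₁) = 435×12.4/(8.314×434) = 1.49 mol.
Step 1 — Isobaric: P stays 435 kPa; V/T = const ⇒ T₂ = 173 K, V₂ = 4.94 L.
W = PΔV = 435×(4.94−12.4) kPa·L = -3250 J.
ΔU = nCvΔT = 1.49×12.5×(173−434) = -4870 J.
Q = ΔU + W = nCpΔT = -8120 J.
State after step 1: P = 435 kPa, V = 4.94 L, T = 173 K.
Step 2 — Isothermal: T stays 173 K; PV = const ⇒ V₂ = 15.3 L, P₂ = 140 kPa.
ΔU = 0 (ideal gas, T constant).
W = nRT ln(V₂/V₁) = 1.49×8.314×173×ln(3.11) = 2430 J.
Q = ΔU + W = 2430 J.
Net over both steps: W = -813 J, Q = -5680 J, ΔU = -4870 J.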